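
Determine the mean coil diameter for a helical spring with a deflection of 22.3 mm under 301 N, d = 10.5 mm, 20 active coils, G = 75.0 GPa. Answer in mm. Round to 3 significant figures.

75.0 mm

Required rate k = F/δ = 301/22.3 = 13.498 N/mm
D = (Gd⁴/(8N_a·k))^(1/3) = (75.0×10³·10.5⁴/(8·20·13.498))^(1/3)
  = (422121)^(1/3) = 75.0146 mm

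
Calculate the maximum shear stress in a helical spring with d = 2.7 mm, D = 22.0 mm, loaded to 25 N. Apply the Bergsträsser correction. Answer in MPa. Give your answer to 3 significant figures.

83.2 MPa

Spring index C = D/d = 22.0/2.7 = 8.1481
K_B = (4C+2)/(4C−3) = 34.593/29.593 = 1.1690
τ₀ = 8FD/(πd³) = 8·25·22.0/(π·2.7³) = 4400/61.836 = 71.156 MPa
τ_max = K·τ₀ = 1.1690 × 71.156 = 83.179 MPa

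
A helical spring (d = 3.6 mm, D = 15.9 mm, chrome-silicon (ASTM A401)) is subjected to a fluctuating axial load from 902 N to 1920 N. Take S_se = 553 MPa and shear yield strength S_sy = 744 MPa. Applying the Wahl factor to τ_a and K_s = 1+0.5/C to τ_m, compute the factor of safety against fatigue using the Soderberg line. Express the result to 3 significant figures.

C = D/d = 15.9/3.6 = 4.4167; K_W = (4C−1)/(4C−4)+0.615/C = 1.3588; K_s = 1+0.5/C = 1.1132
F_a = (F_max−F_min)/2 = 509 N; F_m = (F_max+F_min)/2 = 1411 N
τ_a = K_W·8F_aD/(πd³) = 1.3588 × 441.72 = 600.19 MPa
τ_m = K_s·8F_mD/(πd³) = 1.1132 × 1224.5 = 1363.1 MPa
Soderberg: 1/n_f = τ_a/S_se + τ_m/S_sy = 600.19/553 + 1363.1/744 = 1.08534 + 1.83215 = 2.9175
n_f = 1/2.9175 = 0.3428

0.343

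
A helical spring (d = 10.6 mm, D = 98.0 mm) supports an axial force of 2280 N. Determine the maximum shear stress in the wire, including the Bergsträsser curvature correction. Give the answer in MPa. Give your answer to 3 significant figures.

548 MPa

Spring index C = D/d = 98.0/10.6 = 9.2453
K_B = (4C+2)/(4C−3) = 38.981/33.981 = 1.1471
τ₀ = 8FD/(πd³) = 8·2280·98.0/(π·10.6³) = 1.78752e+06/3741.7 = 477.73 MPa
τ_max = K·τ₀ = 1.1471 × 477.73 = 548.02 MPa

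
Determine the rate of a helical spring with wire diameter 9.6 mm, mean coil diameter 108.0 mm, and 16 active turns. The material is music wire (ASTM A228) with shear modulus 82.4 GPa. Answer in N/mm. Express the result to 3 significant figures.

4.34 N/mm

k = Gd⁴/(8D³N_a) = (82.4×10³ × 9.6⁴) / (8 × 108.0³ × 16)
  = 6.99862e+08 / 1.61243e+08 = 4.3404 N/mm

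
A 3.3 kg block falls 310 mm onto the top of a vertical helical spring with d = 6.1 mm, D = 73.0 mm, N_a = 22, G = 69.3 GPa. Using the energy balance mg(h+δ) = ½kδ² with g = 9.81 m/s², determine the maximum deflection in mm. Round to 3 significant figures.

145 mm

k = Gd⁴/(8D³N_a) = (69.3×10³)(6.1⁴)/(8·73.0³·22) = 1.4014 N/mm
W = mg = 3.3 × 9.81 = 32.373 N
½kδ² − Wδ − Wh = 0 → δ = (W + √(W² + 2kWh))/k
δ = (32.373 + √(1048 + 28128.5))/1.4014 = (32.373 + 170.81)/1.4014 = 144.98 mm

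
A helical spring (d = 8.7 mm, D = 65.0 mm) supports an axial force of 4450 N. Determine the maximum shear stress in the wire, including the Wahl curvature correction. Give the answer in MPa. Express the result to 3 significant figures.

Spring index C = D/d = 65.0/8.7 = 7.4713
K_W = (4C−1)/(4C−4) + 0.615/C = 28.885/25.885 + 0.0823 = 1.1982
τ₀ = 8FD/(πd³) = 8·4450·65.0/(π·8.7³) = 2.314e+06/2068.7 = 1118.6 MPa
τ_max = K·τ₀ = 1.1982 × 1118.6 = 1340.3 MPa

1340 MPa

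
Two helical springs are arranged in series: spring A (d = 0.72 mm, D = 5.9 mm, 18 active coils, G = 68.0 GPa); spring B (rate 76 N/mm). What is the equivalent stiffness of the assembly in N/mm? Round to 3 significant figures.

k_A = Gd⁴/(8D³N_a) = (68.0×10³)(0.72⁴)/(8·5.9³·18) = 0.6179 N/mm
Series: 1/k_eq = 1/0.6179 + 1/76 = 1.6315; k_eq = 0.61292 N/mm

0.613 N/mm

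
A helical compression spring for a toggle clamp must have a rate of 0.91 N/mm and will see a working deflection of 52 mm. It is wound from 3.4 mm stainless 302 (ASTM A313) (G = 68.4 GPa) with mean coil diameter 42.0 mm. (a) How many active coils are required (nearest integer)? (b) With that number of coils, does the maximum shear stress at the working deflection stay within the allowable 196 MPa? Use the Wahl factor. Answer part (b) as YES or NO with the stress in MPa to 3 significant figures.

N_a = Gd⁴/(8D³k) = (68.4×10³)(3.4⁴)/(8·42.0³·0.91) = 16.95 → N_a = 17
Actual rate k = Gd⁴/(8D³·17) = 0.90716 N/mm
Working load F = kδ = 0.90716·52 = 47.172 N
C = 42.0/3.4 = 12.3529; K_W = (4C−1)/(4C−4)+0.615/C = 1.1158
τ_max = K_W·8FD/(πd³) = 1.1158·128.36 = 143.23 MPa
τ_max ≤ 196 MPa → acceptable

(a) 17 coils; (b) YES, τ_max = 143 MPa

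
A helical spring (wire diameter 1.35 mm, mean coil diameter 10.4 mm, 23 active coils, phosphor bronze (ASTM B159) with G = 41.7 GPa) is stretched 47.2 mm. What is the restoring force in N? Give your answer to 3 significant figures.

31.6 N

k = Gd⁴/(8D³N_a) = (41.7×10³)(1.35⁴)/(8·10.4³·23) = 0.6692 N/mm
F = k·δ = 0.6692 × 47.2 = 31.586 N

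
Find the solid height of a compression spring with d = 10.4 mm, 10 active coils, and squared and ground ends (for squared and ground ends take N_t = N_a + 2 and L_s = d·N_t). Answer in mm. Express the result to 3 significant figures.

squared and ground ends: N_t = N_a + 2 = 10 + 2 = 12
L_s = d·N_t = 10.4 × 12 = 124.8 mm

125 mm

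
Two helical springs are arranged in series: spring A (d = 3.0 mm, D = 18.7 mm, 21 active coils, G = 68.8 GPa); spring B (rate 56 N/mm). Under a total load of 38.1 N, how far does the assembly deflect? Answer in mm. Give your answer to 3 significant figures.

k_A = Gd⁴/(8D³N_a) = (68.8×10³)(3.0⁴)/(8·18.7³·21) = 5.0727 N/mm
Series: 1/k_eq = 1/5.0727 + 1/56 = 0.21499; k_eq = 4.6514 N/mm
δ = F/k_eq = 38.1/4.6514 = 8.1911 mm

8.19 mm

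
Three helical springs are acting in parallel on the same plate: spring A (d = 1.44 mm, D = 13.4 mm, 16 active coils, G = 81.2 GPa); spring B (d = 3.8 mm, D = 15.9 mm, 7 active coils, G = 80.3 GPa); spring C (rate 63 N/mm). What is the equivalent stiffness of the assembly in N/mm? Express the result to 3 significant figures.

139 N/mm

k_A = Gd⁴/(8D³N_a) = (81.2×10³)(1.44⁴)/(8·13.4³·16) = 1.1337 N/mm
k_B = Gd⁴/(8D³N_a) = (80.3×10³)(3.8⁴)/(8·15.9³·7) = 74.382 N/mm
Parallel: k_eq = 1.1337 + 74.382 + 63 = 138.52 N/mm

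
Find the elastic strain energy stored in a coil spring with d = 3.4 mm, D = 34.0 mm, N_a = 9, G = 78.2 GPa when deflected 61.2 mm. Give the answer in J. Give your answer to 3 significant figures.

k = Gd⁴/(8D³N_a) = (78.2×10³)(3.4⁴)/(8·34.0³·9) = 3.6928 N/mm
U = ½kδ² = 0.5 × 3.6928 × 61.2² = 6915.5 N·mm = 6.9155 J

6.92 J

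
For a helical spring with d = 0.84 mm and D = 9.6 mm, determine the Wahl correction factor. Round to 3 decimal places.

C = D/d = 9.6/0.84 = 11.4286
K_W = (4C−1)/(4C−4) + 0.615/C = 44.714/41.714 + 0.0538 = 1.1257

1.126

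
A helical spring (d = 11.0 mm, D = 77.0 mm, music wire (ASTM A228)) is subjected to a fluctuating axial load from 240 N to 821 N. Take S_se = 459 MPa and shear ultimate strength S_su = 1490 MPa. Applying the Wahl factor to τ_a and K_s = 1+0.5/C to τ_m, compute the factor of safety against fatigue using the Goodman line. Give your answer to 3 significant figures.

5.91

C = D/d = 77.0/11.0 = 7.0000; K_W = (4C−1)/(4C−4)+0.615/C = 1.2129; K_s = 1+0.5/C = 1.0714
F_a = (F_max−F_min)/2 = 290.5 N; F_m = (F_max+F_min)/2 = 530.5 N
τ_a = K_W·8F_aD/(πd³) = 1.2129 × 42.796 = 51.905 MPa
τ_m = K_s·8F_mD/(πd³) = 1.0714 × 78.152 = 83.734 MPa
Goodman: 1/n_f = τ_a/S_se + τ_m/S_su = 51.905/459 + 83.734/1490 = 0.11308 + 0.05620 = 0.16928
n_f = 1/0.16928 = 5.907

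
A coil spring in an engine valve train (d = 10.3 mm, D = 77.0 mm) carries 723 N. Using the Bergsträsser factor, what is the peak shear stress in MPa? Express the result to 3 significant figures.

Spring index C = D/d = 77.0/10.3 = 7.4757
K_B = (4C+2)/(4C−3) = 31.903/26.903 = 1.1859
τ₀ = 8FD/(πd³) = 8·723·77.0/(π·10.3³) = 445368/3432.9 = 129.74 MPa
τ_max = K·τ₀ = 1.1859 × 129.74 = 153.85 MPa

154 MPa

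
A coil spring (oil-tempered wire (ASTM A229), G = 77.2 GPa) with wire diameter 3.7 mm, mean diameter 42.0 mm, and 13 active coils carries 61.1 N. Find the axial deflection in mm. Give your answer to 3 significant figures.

32.5 mm

k = Gd⁴/(8D³N_a) = (77.2×10³)(3.7⁴)/(8·42.0³·13) = 1.8778 N/mm
δ = F/k = 61.1 / 1.8778 = 32.539 mm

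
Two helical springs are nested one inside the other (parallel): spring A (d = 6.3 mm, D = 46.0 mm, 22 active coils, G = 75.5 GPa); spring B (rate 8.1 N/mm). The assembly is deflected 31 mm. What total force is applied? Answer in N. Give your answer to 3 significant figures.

k_A = Gd⁴/(8D³N_a) = (75.5×10³)(6.3⁴)/(8·46.0³·22) = 6.9426 N/mm
Parallel: k_eq = 6.9426 + 8.1 = 15.043 N/mm
F = k_eq·δ = 15.043·31 = 466.32 N

466 N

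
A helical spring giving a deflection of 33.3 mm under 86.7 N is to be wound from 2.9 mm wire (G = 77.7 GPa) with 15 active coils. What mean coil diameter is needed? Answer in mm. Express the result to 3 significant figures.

26.0 mm

Required rate k = F/δ = 86.7/33.3 = 2.6036 N/mm
D = (Gd⁴/(8N_a·k))^(1/3) = (77.7×10³·2.9⁴/(8·15·2.6036))^(1/3)
  = (17589.6)^(1/3) = 26.0067 mm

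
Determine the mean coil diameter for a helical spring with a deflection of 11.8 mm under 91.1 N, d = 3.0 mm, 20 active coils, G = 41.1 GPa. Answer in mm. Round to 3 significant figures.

13.9 mm

Required rate k = F/δ = 91.1/11.8 = 7.7203 N/mm
D = (Gd⁴/(8N_a·k))^(1/3) = (41.1×10³·3.0⁴/(8·20·7.7203))^(1/3)
  = (2695.07)^(1/3) = 13.9163 mm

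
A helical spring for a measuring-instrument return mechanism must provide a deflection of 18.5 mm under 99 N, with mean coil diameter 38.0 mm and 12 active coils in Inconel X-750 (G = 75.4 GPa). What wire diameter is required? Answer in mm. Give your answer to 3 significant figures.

Required rate k = F/δ = 99/18.5 = 5.3514 N/mm
d = (8D³N_a·k / G)^(1/4) = (8·38.0³·12·5.3514 / (75.4×10³))^0.25
  = (373.86)^0.25 = 4.3972 mm

4.40 mm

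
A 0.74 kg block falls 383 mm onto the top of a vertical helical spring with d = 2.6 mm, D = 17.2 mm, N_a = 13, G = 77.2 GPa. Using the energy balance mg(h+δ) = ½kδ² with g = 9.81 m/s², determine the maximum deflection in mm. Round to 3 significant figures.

k = Gd⁴/(8D³N_a) = (77.2×10³)(2.6⁴)/(8·17.2³·13) = 6.6664 N/mm
W = mg = 0.74 × 9.81 = 7.2594 N
½kδ² − Wδ − Wh = 0 → δ = (W + √(W² + 2kWh))/k
δ = (7.2594 + √(52.699 + 37069.9))/6.6664 = (7.2594 + 192.67)/6.6664 = 29.991 mm

30.0 mm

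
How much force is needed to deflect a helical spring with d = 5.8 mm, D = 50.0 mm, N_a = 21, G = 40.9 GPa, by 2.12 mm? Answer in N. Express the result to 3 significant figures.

k = Gd⁴/(8D³N_a) = (40.9×10³)(5.8⁴)/(8·50.0³·21) = 2.204 N/mm
F = k·δ = 2.204 × 2.12 = 4.6725 N

4.67 N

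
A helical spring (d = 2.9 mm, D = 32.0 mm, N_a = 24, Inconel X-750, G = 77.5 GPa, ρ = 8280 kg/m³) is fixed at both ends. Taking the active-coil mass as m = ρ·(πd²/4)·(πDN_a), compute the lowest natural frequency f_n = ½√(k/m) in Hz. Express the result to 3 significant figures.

40.6 Hz

k = Gd⁴/(8D³N_a) = (77.5×10³)(2.9⁴)/(8·32.0³·24) = 0.87125 N/mm = 871.25 N/m
Wire length L = πDN_a = π·32.0·24 = 2412.7 mm
m = ρ·(πd²/4)·L = 8280 × 6.6052×10⁻⁶ m² × 2.4127 m = 0.13196 kg
f_n = ½√(k/m) = 0.5·√(871.25/0.13196) = 0.5·√(6602.6) = 40.628 Hz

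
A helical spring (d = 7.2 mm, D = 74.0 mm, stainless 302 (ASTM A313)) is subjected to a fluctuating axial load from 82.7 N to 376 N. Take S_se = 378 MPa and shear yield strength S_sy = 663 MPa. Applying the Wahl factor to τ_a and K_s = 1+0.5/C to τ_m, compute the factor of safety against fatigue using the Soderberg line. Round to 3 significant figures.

C = D/d = 74.0/7.2 = 10.2778; K_W = (4C−1)/(4C−4)+0.615/C = 1.1407; K_s = 1+0.5/C = 1.0486
F_a = (F_max−F_min)/2 = 146.65 N; F_m = (F_max+F_min)/2 = 229.35 N
τ_a = K_W·8F_aD/(πd³) = 1.1407 × 74.038 = 84.454 MPa
τ_m = K_s·8F_mD/(πd³) = 1.0486 × 115.79 = 121.42 MPa
Soderberg: 1/n_f = τ_a/S_se + τ_m/S_sy = 84.454/378 + 121.42/663 = 0.22342 + 0.18314 = 0.40657
n_f = 1/0.40657 = 2.46

2.46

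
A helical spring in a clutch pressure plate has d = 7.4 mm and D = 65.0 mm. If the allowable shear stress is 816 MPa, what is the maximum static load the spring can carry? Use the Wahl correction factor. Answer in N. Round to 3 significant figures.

1710 N

C = D/d = 65.0/7.4 = 8.7838
K_W = (4C−1)/(4C−4) + 0.615/C = 34.135/31.135 + 0.0700 = 1.1664
τ_max = K·8FD/(πd³) → F_max = τ_allow·πd³/(8DK)
F_max = 816·π·7.4³/(8·65.0·1.1664) = 1.0388e+06/606.51 = 1712.8 N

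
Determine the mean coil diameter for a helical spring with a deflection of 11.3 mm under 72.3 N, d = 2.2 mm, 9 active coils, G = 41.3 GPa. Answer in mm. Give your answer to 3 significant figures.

Required rate k = F/δ = 72.3/11.3 = 6.3982 N/mm
D = (Gd⁴/(8N_a·k))^(1/3) = (41.3×10³·2.2⁴/(8·9·6.3982))^(1/3)
  = (2100.14)^(1/3) = 12.8061 mm

12.8 mm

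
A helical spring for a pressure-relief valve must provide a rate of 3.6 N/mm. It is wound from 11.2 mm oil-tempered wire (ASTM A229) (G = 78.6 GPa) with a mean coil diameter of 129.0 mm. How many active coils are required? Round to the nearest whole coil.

N_a = Gd⁴/(8D³k) = (78.6×10³ × 11.2⁴)/(8 × 129.0³ × 3.6)
    = 1.23679e+09 / 6.18246e+07 = 20 → 20 coils

20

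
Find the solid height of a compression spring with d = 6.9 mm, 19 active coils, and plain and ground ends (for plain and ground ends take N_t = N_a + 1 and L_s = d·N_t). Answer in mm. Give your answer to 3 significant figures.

138 mm

plain and ground ends: N_t = N_a + 1 = 19 + 1 = 20
L_s = d·N_t = 6.9 × 20 = 138 mm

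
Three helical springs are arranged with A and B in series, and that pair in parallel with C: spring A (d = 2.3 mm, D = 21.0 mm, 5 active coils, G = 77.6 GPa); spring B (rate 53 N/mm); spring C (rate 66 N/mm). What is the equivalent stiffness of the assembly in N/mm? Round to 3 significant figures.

k_A = Gd⁴/(8D³N_a) = (77.6×10³)(2.3⁴)/(8·21.0³·5) = 5.8621 N/mm
Springs A,B series: k_AB = 1/(1/5.8621+1/53) = 5.2783 N/mm; parallel with C: k_eq = 5.2783+66 = 71.278 N/mm

71.3 N/mm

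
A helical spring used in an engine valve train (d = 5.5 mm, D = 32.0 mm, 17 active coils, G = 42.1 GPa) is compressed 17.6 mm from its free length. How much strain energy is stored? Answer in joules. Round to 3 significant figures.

k = Gd⁴/(8D³N_a) = (42.1×10³)(5.5⁴)/(8·32.0³·17) = 8.6446 N/mm
U = ½kδ² = 0.5 × 8.6446 × 17.6² = 1338.9 N·mm = 1.3389 J

1.34 J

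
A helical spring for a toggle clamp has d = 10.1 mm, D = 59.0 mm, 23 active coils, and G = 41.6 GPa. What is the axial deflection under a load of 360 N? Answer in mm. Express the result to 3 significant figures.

31.4 mm

k = Gd⁴/(8D³N_a) = (41.6×10³)(10.1⁴)/(8·59.0³·23) = 11.455 N/mm
δ = F/k = 360 / 11.455 = 31.427 mm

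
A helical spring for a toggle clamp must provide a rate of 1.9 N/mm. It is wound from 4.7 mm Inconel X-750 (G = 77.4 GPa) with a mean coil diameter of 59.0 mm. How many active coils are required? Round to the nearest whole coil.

12

N_a = Gd⁴/(8D³k) = (77.4×10³ × 4.7⁴)/(8 × 59.0³ × 1.9)
    = 3.77687e+07 / 3.12176e+06 = 12.1 → 12 coils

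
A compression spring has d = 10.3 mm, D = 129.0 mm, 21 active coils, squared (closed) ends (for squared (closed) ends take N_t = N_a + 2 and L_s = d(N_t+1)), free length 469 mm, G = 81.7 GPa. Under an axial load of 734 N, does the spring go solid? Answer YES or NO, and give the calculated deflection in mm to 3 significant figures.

YES, δ = 288 mm

k = Gd⁴/(8D³N_a) = (81.7×10³)(10.3⁴)/(8·129.0³·21) = 2.5497 N/mm
N_t = 23; L_s = 10.3·24 = 247.2 mm; δ_solid = L₀ − L_s = 469 − 247.2 = 221.8 mm
δ = F/k = 734/2.5497 = 287.87 mm
δ ≥ δ_solid → spring goes solid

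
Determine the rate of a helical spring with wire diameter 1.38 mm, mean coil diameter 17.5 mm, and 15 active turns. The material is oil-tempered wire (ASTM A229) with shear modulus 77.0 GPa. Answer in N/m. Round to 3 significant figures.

434 N/m

k = Gd⁴/(8D³N_a) = (77.0×10³ × 1.38⁴) / (8 × 17.5³ × 15)
  = 279259 / 643125 = 0.43422 N/mm = 434.22 N/m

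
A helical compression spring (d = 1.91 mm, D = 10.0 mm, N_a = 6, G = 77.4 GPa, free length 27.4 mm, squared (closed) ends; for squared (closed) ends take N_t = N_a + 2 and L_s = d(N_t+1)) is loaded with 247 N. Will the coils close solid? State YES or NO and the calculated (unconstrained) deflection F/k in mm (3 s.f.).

YES, δ = 11.5 mm

k = Gd⁴/(8D³N_a) = (77.4×10³)(1.91⁴)/(8·10.0³·6) = 21.46 N/mm
N_t = 8; L_s = 1.91·9 = 17.19 mm; δ_solid = L₀ − L_s = 27.4 − 17.19 = 10.21 mm
δ = F/k = 247/21.46 = 11.51 mm
δ ≥ δ_solid → spring goes solid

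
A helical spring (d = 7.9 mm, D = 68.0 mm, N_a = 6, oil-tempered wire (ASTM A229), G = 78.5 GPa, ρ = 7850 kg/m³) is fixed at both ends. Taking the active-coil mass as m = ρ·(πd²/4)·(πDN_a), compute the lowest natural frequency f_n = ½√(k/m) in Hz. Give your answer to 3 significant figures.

101 Hz

k = Gd⁴/(8D³N_a) = (78.5×10³)(7.9⁴)/(8·68.0³·6) = 20.259 N/mm = 20259 N/m
Wire length L = πDN_a = π·68.0·6 = 1281.8 mm
m = ρ·(πd²/4)·L = 7850 × 49.017×10⁻⁶ m² × 1.2818 m = 0.4932 kg
f_n = ½√(k/m) = 0.5·√(20259/0.4932) = 0.5·√(41076) = 101.34 Hz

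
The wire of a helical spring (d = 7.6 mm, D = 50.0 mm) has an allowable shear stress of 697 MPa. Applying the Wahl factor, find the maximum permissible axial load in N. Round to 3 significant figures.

C = D/d = 50.0/7.6 = 6.5789
K_W = (4C−1)/(4C−4) + 0.615/C = 25.316/22.316 + 0.0935 = 1.2279
τ_max = K·8FD/(πd³) → F_max = τ_allow·πd³/(8DK)
F_max = 697·π·7.6³/(8·50.0·1.2279) = 9.6122e+05/491.17 = 1957 N

1960 N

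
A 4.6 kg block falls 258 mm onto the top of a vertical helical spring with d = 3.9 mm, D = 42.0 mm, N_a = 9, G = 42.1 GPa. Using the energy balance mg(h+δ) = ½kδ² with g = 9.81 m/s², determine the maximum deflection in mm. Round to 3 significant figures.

140 mm

k = Gd⁴/(8D³N_a) = (42.1×10³)(3.9⁴)/(8·42.0³·9) = 1.8258 N/mm
W = mg = 4.6 × 9.81 = 45.126 N
½kδ² − Wδ − Wh = 0 → δ = (W + √(W² + 2kWh))/k
δ = (45.126 + √(2036.4 + 42514.5))/1.8258 = (45.126 + 211.07)/1.8258 = 140.32 mm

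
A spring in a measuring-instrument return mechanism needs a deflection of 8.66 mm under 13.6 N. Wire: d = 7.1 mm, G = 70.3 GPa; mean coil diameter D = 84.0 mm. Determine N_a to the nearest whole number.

24

Required rate k = F/δ = 13.6/8.66 = 1.5704 N/mm
N_a = Gd⁴/(8D³k) = (70.3×10³ × 7.1⁴)/(8 × 84.0³ × 1.5704)
    = 1.78644e+08 / 7.44644e+06 = 23.99 → 24 coils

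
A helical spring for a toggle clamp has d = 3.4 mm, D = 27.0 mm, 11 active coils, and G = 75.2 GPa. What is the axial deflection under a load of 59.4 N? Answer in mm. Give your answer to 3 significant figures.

k = Gd⁴/(8D³N_a) = (75.2×10³)(3.4⁴)/(8·27.0³·11) = 5.8018 N/mm
δ = F/k = 59.4 / 5.8018 = 10.238 mm

10.2 mm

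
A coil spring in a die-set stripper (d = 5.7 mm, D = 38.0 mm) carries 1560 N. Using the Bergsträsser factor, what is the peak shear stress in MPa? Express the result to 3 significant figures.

987 MPa

Spring index C = D/d = 38.0/5.7 = 6.6667
K_B = (4C+2)/(4C−3) = 28.667/23.667 = 1.2113
τ₀ = 8FD/(πd³) = 8·1560·38.0/(π·5.7³) = 474240/581.8 = 815.12 MPa
τ_max = K·τ₀ = 1.2113 × 815.12 = 987.33 MPa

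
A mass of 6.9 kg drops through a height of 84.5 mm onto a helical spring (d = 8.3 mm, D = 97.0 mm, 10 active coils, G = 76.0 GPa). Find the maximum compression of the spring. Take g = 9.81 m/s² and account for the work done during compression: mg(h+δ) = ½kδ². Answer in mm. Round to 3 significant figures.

63.7 mm

k = Gd⁴/(8D³N_a) = (76.0×10³)(8.3⁴)/(8·97.0³·10) = 4.9399 N/mm
W = mg = 6.9 × 9.81 = 67.689 N
½kδ² − Wδ − Wh = 0 → δ = (W + √(W² + 2kWh))/k
δ = (67.689 + √(4581.8 + 56510))/4.9399 = (67.689 + 247.17)/4.9399 = 63.737 mm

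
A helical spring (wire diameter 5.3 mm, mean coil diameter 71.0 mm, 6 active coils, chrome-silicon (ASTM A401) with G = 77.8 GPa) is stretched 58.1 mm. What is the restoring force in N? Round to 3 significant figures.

k = Gd⁴/(8D³N_a) = (77.8×10³)(5.3⁴)/(8·71.0³·6) = 3.5733 N/mm
F = k·δ = 3.5733 × 58.1 = 207.61 N

208 N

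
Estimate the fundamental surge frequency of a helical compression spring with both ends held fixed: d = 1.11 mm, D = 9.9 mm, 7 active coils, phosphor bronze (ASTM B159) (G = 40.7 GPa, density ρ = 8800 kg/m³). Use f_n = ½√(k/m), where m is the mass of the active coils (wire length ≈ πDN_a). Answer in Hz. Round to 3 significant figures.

k = Gd⁴/(8D³N_a) = (40.7×10³)(1.11⁴)/(8·9.9³·7) = 1.1371 N/mm = 1137.1 N/m
Wire length L = πDN_a = π·9.9·7 = 217.71 mm
m = ρ·(πd²/4)·L = 8800 × 0.96769×10⁻⁶ m² × 0.21771 m = 0.001854 kg
f_n = ½√(k/m) = 0.5·√(1137.1/0.001854) = 0.5·√(6.1333e+05) = 391.58 Hz

392 Hz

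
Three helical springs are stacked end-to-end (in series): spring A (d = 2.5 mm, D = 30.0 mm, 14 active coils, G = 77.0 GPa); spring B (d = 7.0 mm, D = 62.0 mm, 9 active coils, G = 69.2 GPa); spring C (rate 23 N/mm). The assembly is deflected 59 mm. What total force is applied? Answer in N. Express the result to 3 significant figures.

k_A = Gd⁴/(8D³N_a) = (77.0×10³)(2.5⁴)/(8·30.0³·14) = 0.99465 N/mm
k_B = Gd⁴/(8D³N_a) = (69.2×10³)(7.0⁴)/(8·62.0³·9) = 9.6826 N/mm
Series: 1/k_eq = 1/0.99465 + 1/9.6826 + 1/23 = 1.1521; k_eq = 0.86795 N/mm
F = k_eq·δ = 0.86795·59 = 51.209 N

51.2 N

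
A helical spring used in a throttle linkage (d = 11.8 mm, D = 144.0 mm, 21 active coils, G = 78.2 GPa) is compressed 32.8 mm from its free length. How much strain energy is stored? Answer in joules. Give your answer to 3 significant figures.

1.63 J

k = Gd⁴/(8D³N_a) = (78.2×10³)(11.8⁴)/(8·144.0³·21) = 3.0223 N/mm
U = ½kδ² = 0.5 × 3.0223 × 32.8² = 1625.8 N·mm = 1.6258 J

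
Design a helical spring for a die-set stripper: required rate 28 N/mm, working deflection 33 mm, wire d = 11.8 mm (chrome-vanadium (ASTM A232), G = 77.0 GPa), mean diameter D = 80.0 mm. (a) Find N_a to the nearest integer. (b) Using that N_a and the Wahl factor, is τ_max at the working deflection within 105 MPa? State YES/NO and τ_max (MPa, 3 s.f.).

N_a = Gd⁴/(8D³k) = (77.0×10³)(11.8⁴)/(8·80.0³·28) = 13.02 → N_a = 13
Actual rate k = Gd⁴/(8D³·13) = 28.036 N/mm
Working load F = kδ = 28.036·33 = 925.19 N
C = 80.0/11.8 = 6.7797; K_W = (4C−1)/(4C−4)+0.615/C = 1.2205
τ_max = K_W·8FD/(πd³) = 1.2205·114.71 = 140 MPa
τ_max > 105 MPa → exceeds allowable

(a) 13 coils; (b) NO, τ_max = 140 MPa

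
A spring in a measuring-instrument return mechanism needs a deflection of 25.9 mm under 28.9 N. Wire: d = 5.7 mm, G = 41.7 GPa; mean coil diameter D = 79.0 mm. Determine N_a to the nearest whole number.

Required rate k = F/δ = 28.9/25.9 = 1.1158 N/mm
N_a = Gd⁴/(8D³k) = (41.7×10³ × 5.7⁴)/(8 × 79.0³ × 1.1158)
    = 4.40185e+07 / 4.40118e+06 = 10 → 10 coils

10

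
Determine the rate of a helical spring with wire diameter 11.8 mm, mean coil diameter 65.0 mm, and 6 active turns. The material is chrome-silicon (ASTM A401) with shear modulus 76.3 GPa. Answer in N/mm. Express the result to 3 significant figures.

k = Gd⁴/(8D³N_a) = (76.3×10³ × 11.8⁴) / (8 × 65.0³ × 6)
  = 1.47929e+09 / 1.3182e+07 = 112.22 N/mm

112 N/mm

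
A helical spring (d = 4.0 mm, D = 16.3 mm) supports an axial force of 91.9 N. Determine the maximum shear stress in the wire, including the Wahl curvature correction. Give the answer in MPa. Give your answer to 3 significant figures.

Spring index C = D/d = 16.3/4.0 = 4.0750
K_W = (4C−1)/(4C−4) + 0.615/C = 15.300/12.300 + 0.1509 = 1.3948
τ₀ = 8FD/(πd³) = 8·91.9·16.3/(π·4.0³) = 11983.8/201.06 = 59.602 MPa
τ_max = K·τ₀ = 1.3948 × 59.602 = 83.135 MPa

83.1 MPa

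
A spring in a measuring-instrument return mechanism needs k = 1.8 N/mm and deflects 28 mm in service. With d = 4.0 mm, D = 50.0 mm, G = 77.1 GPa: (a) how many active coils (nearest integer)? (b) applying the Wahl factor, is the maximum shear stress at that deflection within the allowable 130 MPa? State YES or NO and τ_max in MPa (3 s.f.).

(a) 11 coils; (b) YES, τ_max = 111 MPa

N_a = Gd⁴/(8D³k) = (77.1×10³)(4.0⁴)/(8·50.0³·1.8) = 10.97 → N_a = 11
Actual rate k = Gd⁴/(8D³·11) = 1.7943 N/mm
Working load F = kδ = 1.7943·28 = 50.241 N
C = 50.0/4.0 = 12.5000; K_W = (4C−1)/(4C−4)+0.615/C = 1.1144
τ_max = K_W·8FD/(πd³) = 1.1144·99.952 = 111.39 MPa
τ_max ≤ 130 MPa → acceptable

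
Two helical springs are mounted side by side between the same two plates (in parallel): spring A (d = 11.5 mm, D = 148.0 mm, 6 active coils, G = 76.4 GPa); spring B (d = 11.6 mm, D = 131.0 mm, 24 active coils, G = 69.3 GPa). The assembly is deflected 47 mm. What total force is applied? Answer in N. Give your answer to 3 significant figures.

540 N

k_A = Gd⁴/(8D³N_a) = (76.4×10³)(11.5⁴)/(8·148.0³·6) = 8.5873 N/mm
k_B = Gd⁴/(8D³N_a) = (69.3×10³)(11.6⁴)/(8·131.0³·24) = 2.907 N/mm
Parallel: k_eq = 8.5873 + 2.907 = 11.494 N/mm
F = k_eq·δ = 11.494·47 = 540.24 N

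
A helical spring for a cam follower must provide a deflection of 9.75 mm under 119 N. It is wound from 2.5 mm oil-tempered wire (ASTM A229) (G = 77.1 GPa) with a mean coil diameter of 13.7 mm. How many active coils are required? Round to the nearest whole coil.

Required rate k = F/δ = 119/9.75 = 12.205 N/mm
N_a = Gd⁴/(8D³k) = (77.1×10³ × 2.5⁴)/(8 × 13.7³ × 12.205)
    = 3.01172e+06 / 251070 = 12 → 12 coils

12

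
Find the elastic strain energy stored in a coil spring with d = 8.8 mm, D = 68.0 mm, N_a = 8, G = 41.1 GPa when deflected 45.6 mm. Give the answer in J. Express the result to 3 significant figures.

k = Gd⁴/(8D³N_a) = (41.1×10³)(8.8⁴)/(8·68.0³·8) = 12.248 N/mm
U = ½kδ² = 0.5 × 12.248 × 45.6² = 12734 N·mm = 12.734 J

12.7 J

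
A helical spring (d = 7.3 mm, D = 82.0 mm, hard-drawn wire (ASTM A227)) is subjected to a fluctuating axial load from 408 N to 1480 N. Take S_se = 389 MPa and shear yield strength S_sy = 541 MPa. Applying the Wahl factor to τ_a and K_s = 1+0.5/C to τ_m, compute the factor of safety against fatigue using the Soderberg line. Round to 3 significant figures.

0.552

C = D/d = 82.0/7.3 = 11.2329; K_W = (4C−1)/(4C−4)+0.615/C = 1.1280; K_s = 1+0.5/C = 1.0445
F_a = (F_max−F_min)/2 = 536 N; F_m = (F_max+F_min)/2 = 944 N
τ_a = K_W·8F_aD/(πd³) = 1.1280 × 287.71 = 324.55 MPa
τ_m = K_s·8F_mD/(πd³) = 1.0445 × 506.71 = 529.26 MPa
Soderberg: 1/n_f = τ_a/S_se + τ_m/S_sy = 324.55/389 + 529.26/541 = 0.83431 + 0.97830 = 1.8126
n_f = 1/1.8126 = 0.5517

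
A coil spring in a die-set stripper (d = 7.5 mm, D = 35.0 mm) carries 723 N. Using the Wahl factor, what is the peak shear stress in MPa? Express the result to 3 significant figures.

204 MPa

Spring index C = D/d = 35.0/7.5 = 4.6667
K_W = (4C−1)/(4C−4) + 0.615/C = 17.667/14.667 + 0.1318 = 1.3363
τ₀ = 8FD/(πd³) = 8·723·35.0/(π·7.5³) = 202440/1325.4 = 152.74 MPa
τ_max = K·τ₀ = 1.3363 × 152.74 = 204.12 MPa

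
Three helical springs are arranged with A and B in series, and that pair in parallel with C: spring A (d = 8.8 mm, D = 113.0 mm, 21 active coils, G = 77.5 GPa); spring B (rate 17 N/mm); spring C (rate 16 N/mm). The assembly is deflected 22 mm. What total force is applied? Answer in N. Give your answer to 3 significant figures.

k_A = Gd⁴/(8D³N_a) = (77.5×10³)(8.8⁴)/(8·113.0³·21) = 1.9173 N/mm
Springs A,B series: k_AB = 1/(1/1.9173+1/17) = 1.723 N/mm; parallel with C: k_eq = 1.723+16 = 17.723 N/mm
F = k_eq·δ = 17.723·22 = 389.91 N

390 N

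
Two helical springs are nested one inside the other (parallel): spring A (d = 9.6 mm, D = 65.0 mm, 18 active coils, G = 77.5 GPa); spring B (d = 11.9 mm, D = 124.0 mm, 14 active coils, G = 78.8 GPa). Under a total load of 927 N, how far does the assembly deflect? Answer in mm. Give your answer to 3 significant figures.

k_A = Gd⁴/(8D³N_a) = (77.5×10³)(9.6⁴)/(8·65.0³·18) = 16.645 N/mm
k_B = Gd⁴/(8D³N_a) = (78.8×10³)(11.9⁴)/(8·124.0³·14) = 7.4 N/mm
Parallel: k_eq = 16.645 + 7.4 = 24.045 N/mm
δ = F/k_eq = 927/24.045 = 38.553 mm

38.6 mm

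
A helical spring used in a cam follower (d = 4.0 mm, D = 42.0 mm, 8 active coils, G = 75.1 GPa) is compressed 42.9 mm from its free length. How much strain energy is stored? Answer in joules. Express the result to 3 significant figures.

3.73 J

k = Gd⁴/(8D³N_a) = (75.1×10³)(4.0⁴)/(8·42.0³·8) = 4.0546 N/mm
U = ½kδ² = 0.5 × 4.0546 × 42.9² = 3731.1 N·mm = 3.7311 J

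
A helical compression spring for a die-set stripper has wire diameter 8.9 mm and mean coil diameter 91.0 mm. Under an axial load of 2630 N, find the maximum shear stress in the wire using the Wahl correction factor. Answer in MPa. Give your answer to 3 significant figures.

Spring index C = D/d = 91.0/8.9 = 10.2247
K_W = (4C−1)/(4C−4) + 0.615/C = 39.899/36.899 + 0.0601 = 1.1415
τ₀ = 8FD/(πd³) = 8·2630·91.0/(π·8.9³) = 1.91464e+06/2214.7 = 864.5 MPa
τ_max = K·τ₀ = 1.1415 × 864.5 = 986.79 MPa

987 MPa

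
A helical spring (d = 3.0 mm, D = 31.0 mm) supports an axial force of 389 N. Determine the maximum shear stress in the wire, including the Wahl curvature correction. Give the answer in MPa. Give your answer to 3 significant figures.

1300 MPa

Spring index C = D/d = 31.0/3.0 = 10.3333
K_W = (4C−1)/(4C−4) + 0.615/C = 40.333/37.333 + 0.0595 = 1.1399
τ₀ = 8FD/(πd³) = 8·389·31.0/(π·3.0³) = 96472/84.823 = 1137.3 MPa
τ_max = K·τ₀ = 1.1399 × 1137.3 = 1296.4 MPa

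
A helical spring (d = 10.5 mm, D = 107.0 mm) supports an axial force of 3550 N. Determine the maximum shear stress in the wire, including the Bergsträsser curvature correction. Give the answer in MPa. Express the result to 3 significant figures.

Spring index C = D/d = 107.0/10.5 = 10.1905
K_B = (4C+2)/(4C−3) = 42.762/37.762 = 1.1324
τ₀ = 8FD/(πd³) = 8·3550·107.0/(π·10.5³) = 3.0388e+06/3636.8 = 835.57 MPa
τ_max = K·τ₀ = 1.1324 × 835.57 = 946.21 MPa

946 MPa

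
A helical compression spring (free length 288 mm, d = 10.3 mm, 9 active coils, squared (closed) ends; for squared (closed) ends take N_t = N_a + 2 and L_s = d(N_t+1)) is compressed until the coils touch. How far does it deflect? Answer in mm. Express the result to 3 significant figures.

N_t = 11; L_s = 10.3·12 = 123.6 mm
δ_solid = L₀ − L_s = 288 − 123.6 = 164.4 mm

164 mm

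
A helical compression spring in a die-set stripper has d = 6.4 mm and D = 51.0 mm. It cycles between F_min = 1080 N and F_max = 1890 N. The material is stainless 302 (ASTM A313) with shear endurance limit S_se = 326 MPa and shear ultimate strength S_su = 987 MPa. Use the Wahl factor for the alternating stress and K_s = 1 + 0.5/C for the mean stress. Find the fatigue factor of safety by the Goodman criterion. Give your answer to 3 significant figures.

0.657

C = D/d = 51.0/6.4 = 7.9688; K_W = (4C−1)/(4C−4)+0.615/C = 1.1848; K_s = 1+0.5/C = 1.0627
F_a = (F_max−F_min)/2 = 405 N; F_m = (F_max+F_min)/2 = 1485 N
τ_a = K_W·8F_aD/(πd³) = 1.1848 × 200.64 = 237.72 MPa
τ_m = K_s·8F_mD/(πd³) = 1.0627 × 735.69 = 781.85 MPa
Goodman: 1/n_f = τ_a/S_se + τ_m/S_su = 237.72/326 + 781.85/987 = 0.72921 + 0.79215 = 1.5214
n_f = 1/1.5214 = 0.6573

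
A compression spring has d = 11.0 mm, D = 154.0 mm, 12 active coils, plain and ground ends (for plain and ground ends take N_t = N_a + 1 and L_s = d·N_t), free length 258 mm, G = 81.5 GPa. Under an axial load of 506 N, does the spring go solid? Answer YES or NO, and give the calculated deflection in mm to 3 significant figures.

YES, δ = 149 mm

k = Gd⁴/(8D³N_a) = (81.5×10³)(11.0⁴)/(8·154.0³·12) = 3.4033 N/mm
N_t = 13; L_s = 11.0·13 = 143 mm; δ_solid = L₀ − L_s = 258 − 143 = 115 mm
δ = F/k = 506/3.4033 = 148.68 mm
δ ≥ δ_solid → spring goes solid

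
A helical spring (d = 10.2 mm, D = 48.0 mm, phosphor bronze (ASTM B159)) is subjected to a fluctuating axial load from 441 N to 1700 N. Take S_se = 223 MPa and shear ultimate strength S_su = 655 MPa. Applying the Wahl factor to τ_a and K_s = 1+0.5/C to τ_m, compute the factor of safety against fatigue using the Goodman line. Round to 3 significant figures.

C = D/d = 48.0/10.2 = 4.7059; K_W = (4C−1)/(4C−4)+0.615/C = 1.3331; K_s = 1+0.5/C = 1.1062
F_a = (F_max−F_min)/2 = 629.5 N; F_m = (F_max+F_min)/2 = 1070.5 N
τ_a = K_W·8F_aD/(πd³) = 1.3331 × 72.506 = 96.656 MPa
τ_m = K_s·8F_mD/(πd³) = 1.1062 × 123.3 = 136.4 MPa
Goodman: 1/n_f = τ_a/S_se + τ_m/S_su = 96.656/223 + 136.4/655 = 0.43344 + 0.20825 = 0.64168
n_f = 1/0.64168 = 1.558

1.56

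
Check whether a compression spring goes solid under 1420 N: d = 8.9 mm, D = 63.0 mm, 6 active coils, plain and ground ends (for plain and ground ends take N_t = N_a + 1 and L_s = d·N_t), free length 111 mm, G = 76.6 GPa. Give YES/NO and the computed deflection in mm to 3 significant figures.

k = Gd⁴/(8D³N_a) = (76.6×10³)(8.9⁴)/(8·63.0³·6) = 40.043 N/mm
N_t = 7; L_s = 8.9·7 = 62.3 mm; δ_solid = L₀ − L_s = 111 − 62.3 = 48.7 mm
δ = F/k = 1420/40.043 = 35.462 mm
δ < δ_solid → spring does not go solid

NO, δ = 35.5 mm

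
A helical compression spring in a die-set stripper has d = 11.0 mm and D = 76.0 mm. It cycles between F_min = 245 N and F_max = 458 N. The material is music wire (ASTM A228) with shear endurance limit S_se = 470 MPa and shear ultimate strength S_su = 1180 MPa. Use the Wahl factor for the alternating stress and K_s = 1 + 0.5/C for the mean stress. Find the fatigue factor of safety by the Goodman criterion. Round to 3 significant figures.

C = D/d = 76.0/11.0 = 6.9091; K_W = (4C−1)/(4C−4)+0.615/C = 1.2159; K_s = 1+0.5/C = 1.0724
F_a = (F_max−F_min)/2 = 106.5 N; F_m = (F_max+F_min)/2 = 351.5 N
τ_a = K_W·8F_aD/(πd³) = 1.2159 × 15.486 = 18.829 MPa
τ_m = K_s·8F_mD/(πd³) = 1.0724 × 51.109 = 54.808 MPa
Goodman: 1/n_f = τ_a/S_se + τ_m/S_su = 18.829/470 + 54.808/1180 = 0.04006 + 0.04645 = 0.08651
n_f = 1/0.08651 = 11.56

11.6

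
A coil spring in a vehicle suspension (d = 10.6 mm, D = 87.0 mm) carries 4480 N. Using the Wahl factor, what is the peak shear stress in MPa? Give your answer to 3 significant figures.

Spring index C = D/d = 87.0/10.6 = 8.2075
K_W = (4C−1)/(4C−4) + 0.615/C = 31.830/28.830 + 0.0749 = 1.1790
τ₀ = 8FD/(πd³) = 8·4480·87.0/(π·10.6³) = 3.11808e+06/3741.7 = 833.34 MPa
τ_max = K·τ₀ = 1.1790 × 833.34 = 982.49 MPa

982 MPa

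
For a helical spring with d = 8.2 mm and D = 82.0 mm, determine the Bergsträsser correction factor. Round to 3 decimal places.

C = D/d = 82.0/8.2 = 10.0000
K_B = (4C+2)/(4C−3) = 42.000/37.000 = 1.1351

1.135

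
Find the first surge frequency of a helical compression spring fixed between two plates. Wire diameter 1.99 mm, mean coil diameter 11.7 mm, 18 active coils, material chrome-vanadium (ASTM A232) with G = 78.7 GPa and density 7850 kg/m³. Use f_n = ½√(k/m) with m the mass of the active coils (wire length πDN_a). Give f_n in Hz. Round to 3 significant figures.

288 Hz

k = Gd⁴/(8D³N_a) = (78.7×10³)(1.99⁴)/(8·11.7³·18) = 5.3514 N/mm = 5351.4 N/m
Wire length L = πDN_a = π·11.7·18 = 661.62 mm
m = ρ·(πd²/4)·L = 7850 × 3.1103×10⁻⁶ m² × 0.66162 m = 0.016154 kg
f_n = ½√(k/m) = 0.5·√(5351.4/0.016154) = 0.5·√(3.3128e+05) = 287.78 Hz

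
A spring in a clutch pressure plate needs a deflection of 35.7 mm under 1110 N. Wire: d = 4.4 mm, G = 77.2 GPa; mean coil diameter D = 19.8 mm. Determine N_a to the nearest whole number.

15

Required rate k = F/δ = 1110/35.7 = 31.092 N/mm
N_a = Gd⁴/(8D³k) = (77.2×10³ × 4.4⁴)/(8 × 19.8³ × 31.092)
    = 2.89353e+07 / 1.93081e+06 = 14.99 → 15 coils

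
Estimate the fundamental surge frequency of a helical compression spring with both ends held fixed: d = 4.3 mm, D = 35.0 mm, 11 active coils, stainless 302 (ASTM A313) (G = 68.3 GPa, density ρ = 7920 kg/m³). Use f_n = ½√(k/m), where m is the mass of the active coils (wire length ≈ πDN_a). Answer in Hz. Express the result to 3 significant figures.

k = Gd⁴/(8D³N_a) = (68.3×10³)(4.3⁴)/(8·35.0³·11) = 6.1888 N/mm = 6188.8 N/m
Wire length L = πDN_a = π·35.0·11 = 1209.5 mm
m = ρ·(πd²/4)·L = 7920 × 14.522×10⁻⁶ m² × 1.2095 m = 0.13911 kg
f_n = ½√(k/m) = 0.5·√(6188.8/0.13911) = 0.5·√(44488) = 105.46 Hz

105 Hz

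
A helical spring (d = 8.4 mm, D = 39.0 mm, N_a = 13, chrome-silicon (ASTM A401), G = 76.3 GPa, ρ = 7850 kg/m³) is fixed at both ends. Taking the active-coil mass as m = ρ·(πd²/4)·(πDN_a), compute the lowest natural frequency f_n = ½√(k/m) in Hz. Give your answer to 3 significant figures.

k = Gd⁴/(8D³N_a) = (76.3×10³)(8.4⁴)/(8·39.0³·13) = 61.576 N/mm = 61576 N/m
Wire length L = πDN_a = π·39.0·13 = 1592.8 mm
m = ρ·(πd²/4)·L = 7850 × 55.418×10⁻⁶ m² × 1.5928 m = 0.69291 kg
f_n = ½√(k/m) = 0.5·√(61576/0.69291) = 0.5·√(88867) = 149.05 Hz

149 Hz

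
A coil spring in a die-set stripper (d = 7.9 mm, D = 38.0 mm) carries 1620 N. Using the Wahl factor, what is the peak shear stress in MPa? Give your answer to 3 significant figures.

421 MPa

Spring index C = D/d = 38.0/7.9 = 4.8101
K_W = (4C−1)/(4C−4) + 0.615/C = 18.241/15.241 + 0.1279 = 1.3247
τ₀ = 8FD/(πd³) = 8·1620·38.0/(π·7.9³) = 492480/1548.9 = 317.95 MPa
τ_max = K·τ₀ = 1.3247 × 317.95 = 421.19 MPa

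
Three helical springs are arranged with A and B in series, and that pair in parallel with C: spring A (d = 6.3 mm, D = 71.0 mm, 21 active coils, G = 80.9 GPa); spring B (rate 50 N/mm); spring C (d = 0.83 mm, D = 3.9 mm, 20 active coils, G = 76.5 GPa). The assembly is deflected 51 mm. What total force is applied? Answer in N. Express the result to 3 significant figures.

299 N

k_A = Gd⁴/(8D³N_a) = (80.9×10³)(6.3⁴)/(8·71.0³·21) = 2.1195 N/mm
k_C = Gd⁴/(8D³N_a) = (76.5×10³)(0.83⁴)/(8·3.9³·20) = 3.8253 N/mm
Springs A,B series: k_AB = 1/(1/2.1195+1/50) = 2.0333 N/mm; parallel with C: k_eq = 2.0333+3.8253 = 5.8585 N/mm
F = k_eq·δ = 5.8585·51 = 298.78 N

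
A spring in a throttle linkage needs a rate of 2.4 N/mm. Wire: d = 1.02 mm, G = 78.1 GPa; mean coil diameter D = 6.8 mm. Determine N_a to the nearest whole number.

N_a = Gd⁴/(8D³k) = (78.1×10³ × 1.02⁴)/(8 × 6.8³ × 2.4)
    = 84538 / 6037.09 = 14 → 14 coils

14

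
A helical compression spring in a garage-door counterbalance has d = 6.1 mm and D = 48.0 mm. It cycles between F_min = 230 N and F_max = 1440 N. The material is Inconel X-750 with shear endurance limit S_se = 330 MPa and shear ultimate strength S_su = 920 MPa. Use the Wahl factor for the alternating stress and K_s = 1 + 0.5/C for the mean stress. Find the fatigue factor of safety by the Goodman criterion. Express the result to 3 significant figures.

0.591

C = D/d = 48.0/6.1 = 7.8689; K_W = (4C−1)/(4C−4)+0.615/C = 1.1873; K_s = 1+0.5/C = 1.0635
F_a = (F_max−F_min)/2 = 605 N; F_m = (F_max+F_min)/2 = 835 N
τ_a = K_W·8F_aD/(πd³) = 1.1873 × 325.8 = 386.83 MPa
τ_m = K_s·8F_mD/(πd³) = 1.0635 × 449.65 = 478.23 MPa
Goodman: 1/n_f = τ_a/S_se + τ_m/S_su = 386.83/330 + 478.23/920 = 1.17222 + 0.51981 = 1.692
n_f = 1/1.692 = 0.591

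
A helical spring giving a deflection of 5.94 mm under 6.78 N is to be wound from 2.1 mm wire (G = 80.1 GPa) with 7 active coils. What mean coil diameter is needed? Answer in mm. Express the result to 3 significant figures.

Required rate k = F/δ = 6.78/5.94 = 1.1414 N/mm
D = (Gd⁴/(8N_a·k))^(1/3) = (80.1×10³·2.1⁴/(8·7·1.1414))^(1/3)
  = (24371.3)^(1/3) = 28.9930 mm

29.0 mm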